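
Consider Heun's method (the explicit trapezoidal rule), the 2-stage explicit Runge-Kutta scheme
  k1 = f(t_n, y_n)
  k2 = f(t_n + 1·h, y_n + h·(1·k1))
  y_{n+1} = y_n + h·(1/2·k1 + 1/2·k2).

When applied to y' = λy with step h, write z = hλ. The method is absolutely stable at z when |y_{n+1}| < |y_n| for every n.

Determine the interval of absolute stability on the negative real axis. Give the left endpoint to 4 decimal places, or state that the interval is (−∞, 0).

z∈(-2.0000,0).

Test eqn y'=λy, z=hλ:
  order 2, 2-stage ⇒ R(z)=1+z+z^2/2
  (e.g. R(-0.85)=0.51125, |R|=0.51125)

Need |R(x)|<1, x<0.
x=-0.85: |R|=0.5112
|R(-1.92)|=0.9232 |R(-1.81)|=0.8281 |R(-1.4)|=0.5800
Bisect:
  x_lo=-2.3693 |R|=1.4375  x_hi=-0.1068 |R|=0.8989
  mid=-1.23804 |R|=0.52833 →hi
  mid=-1.80366 |R|=0.82293 →hi
  mid=-2.08646 |R|=1.09020 →lo
  mid=-1.94506 |R|=0.94657 →hi
  mid=-2.01576 |R|=1.01589 →lo
  mid=-1.98041 |R|=0.98060 →hi
  mid=-1.99809 |R|=0.99809 →hi
  mid=-2.00692 |R|=1.00695 →lo
  ...
  [-2.00002,-1.99988] ⇒ x*=-2.0000
So |R|<1 on (-2.0000, 0).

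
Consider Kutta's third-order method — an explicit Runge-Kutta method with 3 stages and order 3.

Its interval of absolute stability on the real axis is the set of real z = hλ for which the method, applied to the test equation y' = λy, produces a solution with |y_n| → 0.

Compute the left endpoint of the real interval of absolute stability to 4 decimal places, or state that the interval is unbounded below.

left endpoint -2.5127.

With y'=λy (z=hλ):
  order 3, 3-stage ⇒ R(z)=1+z+z^2/2+z^3/6
  (e.g. R(-0.31)=0.73308, |R|=0.73308)

Solve |R(x)|<1 on ℝ⁻.
x=-0.31: |R|=0.7331
|R(-1.83)|=0.1770 |R(-1.64)|=0.0304 |R(-0.7)|=0.4878
Bisect:
  x_lo=-3.2576 |R|=2.7132  x_hi=-0.2843 |R|=0.7523
  mid=-1.77095 |R|=0.12851 →hi
  mid=-2.51428 |R|=1.00252 →lo
  mid=-2.14261 |R|=0.48660 →hi
  mid=-2.32844 |R|=0.72162 →hi
  mid=-2.42136 |R|=0.85593 →hi
  mid=-2.46782 |R|=0.92764 →hi
  mid=-2.49105 |R|=0.96468 →hi
  ...
  [-2.51282,-2.51264] ⇒ x*=-2.5127
So |R|<1 on (-2.5127, 0).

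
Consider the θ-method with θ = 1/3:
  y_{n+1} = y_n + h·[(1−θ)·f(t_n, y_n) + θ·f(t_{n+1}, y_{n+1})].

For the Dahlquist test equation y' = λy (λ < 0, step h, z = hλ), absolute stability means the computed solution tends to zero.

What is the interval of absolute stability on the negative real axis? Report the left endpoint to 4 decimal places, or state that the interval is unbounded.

(-6.0000, 0).

Set f=λy, z=hλ:
  y_{n+1} = y_n + z·[2/3·y_n + 1/3·y_{n+1}] ⇒ (1 − 1/3z)y_{n+1} = (1 + 2/3z)y_n
  so R(z) = (1 + 2/3z)/(1 − 1/3z).

Need |R(x)|<1, x<0.
x=-1.78: |R|=0.1172
R=−1: 1+2/3x = −1+1/3x ⇒ -1/3x=2 ⇒ x=2/(-1/3)=-6.0000
Confirm numerically:
  x=-5.293: |R|=0.91475 <1
  x=-4.941: |R|=0.86664 <1
  x=-4.938: |R|=0.86621 <1
  x=-3.430: |R|=0.60031 <1
  x=-6.406: |R|=1.04316 >1
  x=-6.328: |R|=1.03516 >1
Interval (-6.0000, 0).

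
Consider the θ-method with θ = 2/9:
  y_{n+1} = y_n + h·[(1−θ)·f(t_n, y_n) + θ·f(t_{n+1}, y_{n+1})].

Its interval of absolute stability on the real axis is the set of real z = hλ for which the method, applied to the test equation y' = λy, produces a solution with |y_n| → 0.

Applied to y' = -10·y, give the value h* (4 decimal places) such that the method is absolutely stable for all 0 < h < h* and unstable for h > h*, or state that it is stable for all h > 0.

Set f=λy, z=hλ:
  y_{n+1} = y_n + z·[7/9·y_n + 2/9·y_{n+1}] ⇒ (1 − 2/9z)y_{n+1} = (1 + 7/9z)y_n
  Hence R(z) = (1 + 7/9z)/(1 − 2/9z).

Boundary: |R(x)|=1, x<0.
x=-1.27: |R|=0.0095
R=−1: 1+7/9x = −1+2/9x ⇒ -5/9x=2 ⇒ x=2/(-5/9)=-3.6000
Confirm numerically:
  x=-2.540: |R|=0.62358 <1
  x=-2.433: |R|=0.57919 <1
  x=-2.063: |R|=0.41452 <1
  x=-4.083: |R|=1.14069 >1
  x=-4.036: |R|=1.12769 >1
So |R|<1 on (-3.6000, 0).

(-3.6000,0); λ=-10 ⇒ h* = (18/5)/10 = 0.3600.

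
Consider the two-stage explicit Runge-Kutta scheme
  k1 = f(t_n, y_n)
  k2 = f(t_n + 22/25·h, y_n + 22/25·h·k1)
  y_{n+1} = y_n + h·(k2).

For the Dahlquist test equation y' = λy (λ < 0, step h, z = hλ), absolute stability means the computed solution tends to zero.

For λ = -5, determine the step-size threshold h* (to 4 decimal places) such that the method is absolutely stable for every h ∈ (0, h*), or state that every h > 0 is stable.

Set f=λy, z=hλ:
  k1=λy_n ⇒ h·k1=z·y_n;  k2=λ(1+22/25z)y_n ⇒ h·k2=z(1+22/25z)y_n
  y_{n+1}/y_n = 1 + z(1+22/25z) = 1 + z + 22/25z²
  so R(z) = 1 + z + 22/25z².

Solve |R(x)|<1 on ℝ⁻.
x=-0.55: |R|=0.7162
R=1: x+22/25x²=0 ⇒ x=−25/22=-1.1364; min R=1−1/(4·22/25)=0.7159>−1
Confirm numerically:
  x=-0.779: |R|=0.75502 <1
  x=-0.675: |R|=0.72595 <1
  x=-0.575: |R|=0.71595 <1
  x=-1.717: |R|=1.87732 >1
  x=-1.459: |R|=1.41424 >1
Interval (-1.1364, 0).

(-1.1364,0); λ=-5 ⇒ h* = (25/22)/5 = 0.2273.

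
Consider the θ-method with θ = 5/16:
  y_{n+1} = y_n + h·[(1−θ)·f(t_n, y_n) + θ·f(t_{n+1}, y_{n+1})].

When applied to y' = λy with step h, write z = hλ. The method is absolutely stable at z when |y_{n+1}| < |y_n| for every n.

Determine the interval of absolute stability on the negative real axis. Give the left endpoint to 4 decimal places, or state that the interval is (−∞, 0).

(-5.3333, 0).

Set f=λy, z=hλ:
  y_{n+1} = y_n + z·[11/16·y_n + 5/16·y_{n+1}] ⇒ (1 − 5/16z)y_{n+1} = (1 + 11/16z)y_n
  Hence R(z) = (1 + 11/16z)/(1 − 5/16z).

Solve |R(x)|<1 on ℝ⁻.
x=-1.62: |R|=0.0755
R=−1: 1+11/16x = −1+5/16x ⇒ -3/8x=2 ⇒ x=2/(-3/8)=-5.3333
Confirm numerically:
  x=-5.186: |R|=0.97892 <1
  x=-3.909: |R|=0.75957 <1
  x=-3.075: |R|=0.56813 <1
  x=-2.288: |R|=0.33411 <1
  x=-5.633: |R|=1.04071 >1
  x=-5.473: |R|=1.01932 >1
So |R|<1 on (-5.3333, 0).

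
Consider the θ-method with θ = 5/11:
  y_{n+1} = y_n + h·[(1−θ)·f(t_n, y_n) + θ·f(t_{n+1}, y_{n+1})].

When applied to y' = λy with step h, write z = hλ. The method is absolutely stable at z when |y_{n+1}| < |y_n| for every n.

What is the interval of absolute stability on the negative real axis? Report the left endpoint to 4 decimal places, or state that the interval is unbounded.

Set f=λy, z=hλ:
  y_{n+1} = y_n + z·[6/11·y_n + 5/11·y_{n+1}] ⇒ (1 − 5/11z)y_{n+1} = (1 + 6/11z)y_n
  ⇒ R(z) = (1 + 6/11z)/(1 − 5/11z).

Solve |R(x)|<1 on ℝ⁻.
x=-1.55: |R|=0.0907
R=−1: 1+6/11x = −1+5/11x ⇒ -1/11x=2 ⇒ x=2/(-1/11)=-22.0000
Confirm numerically:
  x=-20.431: |R|=0.98613 <1
  x=-19.432: |R|=0.97626 <1
  x=-18.495: |R|=0.96613 <1
  x=-13.577: |R|=0.89322 <1
  x=-22.563: |R|=1.00455 >1
  x=-22.562: |R|=1.00454 >1
  x=-22.271: |R|=1.00221 >1
So |R|<1 on (-22.0000, 0).

z∈(-22.0000,0).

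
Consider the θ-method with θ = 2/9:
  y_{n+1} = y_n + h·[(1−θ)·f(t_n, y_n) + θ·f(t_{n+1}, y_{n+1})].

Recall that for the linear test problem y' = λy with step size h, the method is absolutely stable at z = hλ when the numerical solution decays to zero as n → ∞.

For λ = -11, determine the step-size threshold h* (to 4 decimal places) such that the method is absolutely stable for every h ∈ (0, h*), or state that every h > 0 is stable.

Test eqn y'=λy, z=hλ:
  y_{n+1} = y_n + z·[7/9·y_n + 2/9·y_{n+1}] ⇒ (1 − 2/9z)y_{n+1} = (1 + 7/9z)y_n
  so R(z) = (1 + 7/9z)/(1 − 2/9z).

Boundary: |R(x)|=1, x<0.
x=-0.56: |R|=0.5020
R=−1: 1+7/9x = −1+2/9x ⇒ -5/9x=2 ⇒ x=2/(-5/9)=-3.6000
Confirm numerically:
  x=-2.277: |R|=0.51195 <1
  x=-2.176: |R|=0.46675 <1
  x=-1.759: |R|=0.26466 <1
  x=-3.742: |R|=1.04307 >1
  x=-3.670: |R|=1.02142 >1
Interval (-3.6000, 0).

(-3.6000,0); λ=-11 ⇒ h* = (18/5)/11 = 0.3273.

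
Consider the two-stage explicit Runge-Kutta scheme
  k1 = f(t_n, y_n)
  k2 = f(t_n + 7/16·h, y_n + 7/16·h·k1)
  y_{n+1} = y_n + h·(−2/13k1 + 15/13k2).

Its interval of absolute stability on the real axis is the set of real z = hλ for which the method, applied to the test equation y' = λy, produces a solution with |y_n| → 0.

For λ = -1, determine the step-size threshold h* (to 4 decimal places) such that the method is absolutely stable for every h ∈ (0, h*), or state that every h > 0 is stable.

(-1.9810,0); λ=-1 ⇒ h* = (208/105)/1 = 1.9810.

Set f=λy, z=hλ:
  k1=λy_n ⇒ h·k1=z·y_n;  k2=λ(1+7/16z)y_n ⇒ h·k2=z(1+7/16z)y_n
  y_{n+1}/y_n = 1 − 2/13z + 15/13z(1+7/16z) = 1 + z + 105/208z²
  Hence R(z) = 1 + z + 105/208z².

Need |R(x)|<1, x<0.
x=-1.62: |R|=0.7048
R=1: x+105/208x²=0 ⇒ x=−208/105=-1.9810; min R=1−1/(4·105/208)=0.5048>−1
Confirm numerically:
  x=-1.809: |R|=0.84297 <1
  x=-1.214: |R|=0.52998 <1
  x=-0.895: |R|=0.50936 <1
  x=-2.427: |R|=1.54648 >1
  x=-2.120: |R|=1.14881 >1
  x=-2.101: |R|=1.12732 >1
Interval (-1.9810, 0).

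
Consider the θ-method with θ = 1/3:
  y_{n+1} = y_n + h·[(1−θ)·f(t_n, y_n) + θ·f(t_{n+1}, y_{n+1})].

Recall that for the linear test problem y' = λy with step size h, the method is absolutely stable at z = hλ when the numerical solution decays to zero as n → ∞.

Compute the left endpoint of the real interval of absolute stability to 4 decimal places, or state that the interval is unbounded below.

On y'=λy, z=hλ:
  y_{n+1} = y_n + z·[2/3·y_n + 1/3·y_{n+1}] ⇒ (1 − 1/3z)y_{n+1} = (1 + 2/3z)y_n
  ⇒ R(z) = (1 + 2/3z)/(1 − 1/3z).

Need |R(x)|<1, x<0.
x=-1.36: |R|=0.0642
R=−1: 1+2/3x = −1+1/3x ⇒ -1/3x=2 ⇒ x=2/(-1/3)=-6.0000
Confirm numerically:
  x=-5.392: |R|=0.92755 <1
  x=-3.798: |R|=0.67608 <1
  x=-3.172: |R|=0.54180 <1
  x=-2.558: |R|=0.38071 <1
  x=-6.530: |R|=1.05561 >1
  x=-6.378: |R|=1.04031 >1
  x=-6.020: |R|=1.00222 >1
Stable set (-6.0000, 0).

z* = -6.0000.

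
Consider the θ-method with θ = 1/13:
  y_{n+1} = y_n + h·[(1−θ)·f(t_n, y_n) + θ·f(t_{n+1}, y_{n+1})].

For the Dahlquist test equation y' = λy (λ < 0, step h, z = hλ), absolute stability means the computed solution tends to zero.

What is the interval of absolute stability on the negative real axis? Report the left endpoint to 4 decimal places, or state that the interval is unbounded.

On y'=λy, z=hλ:
  y_{n+1} = y_n + z·[12/13·y_n + 1/13·y_{n+1}] ⇒ (1 − 1/13z)y_{n+1} = (1 + 12/13z)y_n
  R(z) = (1 + 12/13z)/(1 − 1/13z).

Boundary: |R(x)|=1, x<0.
x=-1.16: |R|=0.0650
R=−1: 1+12/13x = −1+1/13x ⇒ -11/13x=2 ⇒ x=2/(-11/13)=-2.3636
Confirm numerically:
  x=-1.792: |R|=0.57491 <1
  x=-1.378: |R|=0.24593 <1
  x=-1.237: |R|=0.12952 <1
  x=-1.154: |R|=0.05991 <1
  x=-2.665: |R|=1.21162 >1
  x=-2.607: |R|=1.17153 >1
Stable set (-2.3636, 0).

z∈(-2.3636,0).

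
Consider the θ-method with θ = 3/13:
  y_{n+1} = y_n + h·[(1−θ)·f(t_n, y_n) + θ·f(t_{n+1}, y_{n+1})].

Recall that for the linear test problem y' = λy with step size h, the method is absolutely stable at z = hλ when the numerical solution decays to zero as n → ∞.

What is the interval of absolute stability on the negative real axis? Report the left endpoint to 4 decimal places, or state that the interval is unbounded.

z∈(-3.7143,0).

With y'=λy (z=hλ):
  y_{n+1} = y_n + z·[10/13·y_n + 3/13·y_{n+1}] ⇒ (1 − 3/13z)y_{n+1} = (1 + 10/13z)y_n
  R(z) = (1 + 10/13z)/(1 − 3/13z).

Solve |R(x)|<1 on ℝ⁻.
x=-1.09: |R|=0.1291
R=−1: 1+10/13x = −1+3/13x ⇒ -7/13x=2 ⇒ x=2/(-7/13)=-3.7143
Confirm numerically:
  x=-3.517: |R|=0.94136 <1
  x=-3.180: |R|=0.83407 <1
  x=-2.577: |R|=0.61599 <1
  x=-2.506: |R|=0.58778 <1
  x=-4.048: |R|=1.09290 >1
  x=-3.843: |R|=1.03673 >1
  x=-3.802: |R|=1.02516 >1
So |R|<1 on (-3.7143, 0).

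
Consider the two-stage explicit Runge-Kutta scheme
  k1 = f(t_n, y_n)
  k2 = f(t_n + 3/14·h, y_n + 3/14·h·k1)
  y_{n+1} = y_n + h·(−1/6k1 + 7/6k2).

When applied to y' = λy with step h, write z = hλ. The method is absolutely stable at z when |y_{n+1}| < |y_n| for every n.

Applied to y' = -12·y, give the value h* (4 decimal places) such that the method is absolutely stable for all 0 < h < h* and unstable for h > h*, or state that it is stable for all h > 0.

Set f=λy, z=hλ:
  k1=λy_n ⇒ h·k1=z·y_n;  k2=λ(1+3/14z)y_n ⇒ h·k2=z(1+3/14z)y_n
  y_{n+1}/y_n = 1 − 1/6z + 7/6z(1+3/14z) = 1 + z + 1/4z²
  ⇒ R(z) = 1 + z + 1/4z².

Boundary: |R(x)|=1, x<0.
x=-1.59: |R|=0.0420
R=1: x+1/4x²=0 ⇒ x=−4=-4.0000; min R=1−1/(4·1/4)=0.0000>−1
Confirm numerically:
  x=-3.840: |R|=0.84640 <1
  x=-3.435: |R|=0.51481 <1
  x=-2.152: |R|=0.00578 <1
  x=-4.393: |R|=1.43161 >1
  x=-4.382: |R|=1.41848 >1
Interval (-4.0000, 0).

(-4.0000,0); λ=-12 ⇒ h* = (4)/12 = 0.3333.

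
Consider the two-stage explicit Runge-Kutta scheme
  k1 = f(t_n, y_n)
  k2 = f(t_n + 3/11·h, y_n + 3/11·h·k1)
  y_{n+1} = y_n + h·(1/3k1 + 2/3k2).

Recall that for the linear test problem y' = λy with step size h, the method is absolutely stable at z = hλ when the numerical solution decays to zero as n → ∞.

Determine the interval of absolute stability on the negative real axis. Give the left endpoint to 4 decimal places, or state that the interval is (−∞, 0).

(-5.5000, 0).

With y'=λy (z=hλ):
  k1=λy_n ⇒ h·k1=z·y_n;  k2=λ(1+3/11z)y_n ⇒ h·k2=z(1+3/11z)y_n
  y_{n+1}/y_n = 1 + 1/3z + 2/3z(1+3/11z) = 1 + z + 2/11z²
  R(z) = 1 + z + 2/11z².

Find x<0 with |R(x)|<1.
x=-1.28: |R|=0.0179
R=1: x+2/11x²=0 ⇒ x=−11/2=-5.5000; min R=1−1/(4·2/11)=-0.3750>−1
Confirm numerically:
  x=-5.472: |R|=0.97214 <1
  x=-2.332: |R|=0.34323 <1
  x=-2.312: |R|=0.34012 <1
  x=-5.922: |R|=1.45438 >1
  x=-5.720: |R|=1.22880 >1
  x=-5.674: |R|=1.17950 >1
Stable set (-5.5000, 0).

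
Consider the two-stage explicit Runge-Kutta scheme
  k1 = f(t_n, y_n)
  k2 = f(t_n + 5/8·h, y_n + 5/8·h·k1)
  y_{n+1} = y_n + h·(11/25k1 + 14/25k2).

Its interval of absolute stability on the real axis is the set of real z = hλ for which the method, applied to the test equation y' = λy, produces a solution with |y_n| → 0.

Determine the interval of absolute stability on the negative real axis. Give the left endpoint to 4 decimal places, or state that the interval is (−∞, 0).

On y'=λy, z=hλ:
  k1=λy_n ⇒ h·k1=z·y_n;  k2=λ(1+5/8z)y_n ⇒ h·k2=z(1+5/8z)y_n
  y_{n+1}/y_n = 1 + 11/25z + 14/25z(1+5/8z) = 1 + z + 7/20z²
  R(z) = 1 + z + 7/20z².

Find x<0 with |R(x)|<1.
x=-1.63: |R|=0.2999
R=1: x+7/20x²=0 ⇒ x=−20/7=-2.8571; min R=1−1/(4·7/20)=0.2857>−1
Confirm numerically:
  x=-2.384: |R|=0.60521 <1
  x=-1.977: |R|=0.39099 <1
  x=-1.906: |R|=0.36549 <1
  x=-2.988: |R|=1.13685 >1
  x=-2.944: |R|=1.08950 >1
So |R|<1 on (-2.8571, 0).

z∈(-2.8571,0).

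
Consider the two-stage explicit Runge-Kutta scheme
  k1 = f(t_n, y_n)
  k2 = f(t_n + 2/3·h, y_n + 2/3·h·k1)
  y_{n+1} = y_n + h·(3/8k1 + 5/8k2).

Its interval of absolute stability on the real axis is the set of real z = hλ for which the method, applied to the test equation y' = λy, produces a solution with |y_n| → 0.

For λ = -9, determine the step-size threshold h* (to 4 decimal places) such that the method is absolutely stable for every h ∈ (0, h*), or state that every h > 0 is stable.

(-2.4000,0); λ=-9 ⇒ h* = (12/5)/9 = 0.2667.

Test eqn y'=λy, z=hλ:
  k1=λy_n ⇒ h·k1=z·y_n;  k2=λ(1+2/3z)y_n ⇒ h·k2=z(1+2/3z)y_n
  y_{n+1}/y_n = 1 + 3/8z + 5/8z(1+2/3z) = 1 + z + 5/12z²
  so R(z) = 1 + z + 5/12z².

Boundary: |R(x)|=1, x<0.
x=-0.47: |R|=0.6220
R=1: x+5/12x²=0 ⇒ x=−12/5=-2.4000; min R=1−1/(4·5/12)=0.4000>−1
Confirm numerically:
  x=-2.355: |R|=0.95584 <1
  x=-1.833: |R|=0.56695 <1
  x=-1.315: |R|=0.40551 <1
  x=-1.198: |R|=0.40000 <1
  x=-2.832: |R|=1.50976 >1
  x=-2.771: |R|=1.42835 >1
  x=-2.674: |R|=1.30528 >1
Interval (-2.4000, 0).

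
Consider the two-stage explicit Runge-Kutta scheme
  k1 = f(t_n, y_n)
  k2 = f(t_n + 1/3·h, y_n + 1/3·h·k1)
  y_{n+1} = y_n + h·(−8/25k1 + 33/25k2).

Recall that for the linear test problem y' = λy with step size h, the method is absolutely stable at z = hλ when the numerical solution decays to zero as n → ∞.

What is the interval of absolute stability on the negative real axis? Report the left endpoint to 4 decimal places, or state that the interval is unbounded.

On y'=λy, z=hλ:
  k1=λy_n ⇒ h·k1=z·y_n;  k2=λ(1+1/3z)y_n ⇒ h·k2=z(1+1/3z)y_n
  y_{n+1}/y_n = 1 − 8/25z + 33/25z(1+1/3z) = 1 + z + 11/25z²
  ⇒ R(z) = 1 + z + 11/25z².

Solve |R(x)|<1 on ℝ⁻.
x=-0.45: |R|=0.6391
R=1: x+11/25x²=0 ⇒ x=−25/11=-2.2727; min R=1−1/(4·11/25)=0.4318>−1
Confirm numerically:
  x=-2.230: |R|=0.95808 <1
  x=-1.475: |R|=0.48228 <1
  x=-1.004: |R|=0.43953 <1
  x=-0.965: |R|=0.44474 <1
  x=-2.665: |R|=1.45998 >1
  x=-2.648: |R|=1.43724 >1
So |R|<1 on (-2.2727, 0).

(-2.2727, 0).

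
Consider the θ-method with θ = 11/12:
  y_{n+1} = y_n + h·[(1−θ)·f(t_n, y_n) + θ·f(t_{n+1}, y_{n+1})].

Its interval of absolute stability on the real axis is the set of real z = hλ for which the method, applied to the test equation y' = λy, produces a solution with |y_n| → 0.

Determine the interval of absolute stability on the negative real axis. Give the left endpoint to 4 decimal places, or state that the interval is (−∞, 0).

Test eqn y'=λy, z=hλ:
  y_{n+1} = y_n + z·[1/12·y_n + 11/12·y_{n+1}] ⇒ (1 − 11/12z)y_{n+1} = (1 + 1/12z)y_n
  R(z) = (1 + 1/12z)/(1 − 11/12z).

Solve |R(x)|<1 on ℝ⁻.
x=-1.03: |R|=0.4702
x=-2: |R|=0.2941
x=-10: |R|=0.0164
x=-100: |R|=0.0791
θ=11/12≥1/2 ⇒ |1+1/12x|<|1−11/12x| ∀x<0 ⇒ unbounded interval.

interval (−∞, 0).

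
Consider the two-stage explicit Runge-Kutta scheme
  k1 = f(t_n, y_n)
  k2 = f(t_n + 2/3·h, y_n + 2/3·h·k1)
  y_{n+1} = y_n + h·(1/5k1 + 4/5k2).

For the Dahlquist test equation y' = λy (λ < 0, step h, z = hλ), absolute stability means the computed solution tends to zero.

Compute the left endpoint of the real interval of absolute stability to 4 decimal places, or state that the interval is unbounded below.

Set f=λy, z=hλ:
  k1=λy_n ⇒ h·k1=z·y_n;  k2=λ(1+2/3z)y_n ⇒ h·k2=z(1+2/3z)y_n
  y_{n+1}/y_n = 1 + 1/5z + 4/5z(1+2/3z) = 1 + z + 8/15z²
  Hence R(z) = 1 + z + 8/15z².

Boundary: |R(x)|=1, x<0.
x=-1.63: |R|=0.7870
R=1: x+8/15x²=0 ⇒ x=−15/8=-1.8750; min R=1−1/(4·8/15)=0.5312>−1
Confirm numerically:
  x=-1.836: |R|=0.96181 <1
  x=-1.748: |R|=0.88160 <1
  x=-1.240: |R|=0.58005 <1
  x=-2.380: |R|=1.64101 >1
  x=-2.292: |R|=1.50974 >1
  x=-2.197: |R|=1.37730 >1
Stable set (-1.8750, 0).

z* = -1.8750.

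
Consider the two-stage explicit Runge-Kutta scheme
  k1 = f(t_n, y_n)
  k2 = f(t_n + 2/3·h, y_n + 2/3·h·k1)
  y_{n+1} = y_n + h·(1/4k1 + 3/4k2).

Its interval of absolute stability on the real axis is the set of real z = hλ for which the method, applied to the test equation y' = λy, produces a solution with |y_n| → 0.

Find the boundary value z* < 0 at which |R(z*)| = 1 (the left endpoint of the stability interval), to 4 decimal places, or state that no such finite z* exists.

With y'=λy (z=hλ):
  k1=λy_n ⇒ h·k1=z·y_n;  k2=λ(1+2/3z)y_n ⇒ h·k2=z(1+2/3z)y_n
  y_{n+1}/y_n = 1 + 1/4z + 3/4z(1+2/3z) = 1 + z + 1/2z²
  ⇒ R(z) = 1 + z + 1/2z².

Boundary: |R(x)|=1, x<0.
x=-0.59: |R|=0.5840
R=1: x+1/2x²=0 ⇒ x=−2=-2.0000; min R=1−1/(4·1/2)=0.5000>−1
Confirm numerically:
  x=-1.529: |R|=0.63992 <1
  x=-1.203: |R|=0.52060 <1
  x=-0.882: |R|=0.50696 <1
  x=-2.402: |R|=1.48280 >1
  x=-2.162: |R|=1.17512 >1
Interval (-2.0000, 0).

left endpoint -2.0000.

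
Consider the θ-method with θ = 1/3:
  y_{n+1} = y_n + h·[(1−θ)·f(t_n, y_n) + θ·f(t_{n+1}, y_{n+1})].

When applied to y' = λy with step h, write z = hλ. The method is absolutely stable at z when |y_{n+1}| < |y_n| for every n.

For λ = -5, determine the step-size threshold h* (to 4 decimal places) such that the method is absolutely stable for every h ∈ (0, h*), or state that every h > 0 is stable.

On y'=λy, z=hλ:
  y_{n+1} = y_n + z·[2/3·y_n + 1/3·y_{n+1}] ⇒ (1 − 1/3z)y_{n+1} = (1 + 2/3z)y_n
  R(z) = (1 + 2/3z)/(1 − 1/3z).

Solve |R(x)|<1 on ℝ⁻.
x=-0.72: |R|=0.4194
R=−1: 1+2/3x = −1+1/3x ⇒ -1/3x=2 ⇒ x=2/(-1/3)=-6.0000
Confirm numerically:
  x=-5.601: |R|=0.95361 <1
  x=-5.110: |R|=0.89026 <1
  x=-3.745: |R|=0.66568 <1
  x=-2.913: |R|=0.47793 <1
  x=-6.224: |R|=1.02428 >1
  x=-6.174: |R|=1.01897 >1
So |R|<1 on (-6.0000, 0).

(-6.0000,0); λ=-5 ⇒ h* = (6)/5 = 1.2000.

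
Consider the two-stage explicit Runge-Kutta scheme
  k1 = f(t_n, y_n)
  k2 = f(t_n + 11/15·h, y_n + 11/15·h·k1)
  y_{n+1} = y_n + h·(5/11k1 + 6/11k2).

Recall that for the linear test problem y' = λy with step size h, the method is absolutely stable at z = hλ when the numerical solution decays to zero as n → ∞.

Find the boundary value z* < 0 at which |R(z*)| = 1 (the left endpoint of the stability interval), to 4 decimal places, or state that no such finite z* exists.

With y'=λy (z=hλ):
  k1=λy_n ⇒ h·k1=z·y_n;  k2=λ(1+11/15z)y_n ⇒ h·k2=z(1+11/15z)y_n
  y_{n+1}/y_n = 1 + 5/11z + 6/11z(1+11/15z) = 1 + z + 2/5z²
  ⇒ R(z) = 1 + z + 2/5z².

Find x<0 with |R(x)|<1.
x=-0.45: |R|=0.6310
R=1: x+2/5x²=0 ⇒ x=−5/2=-2.5000; min R=1−1/(4·2/5)=0.3750>−1
Confirm numerically:
  x=-2.278: |R|=0.79771 <1
  x=-2.051: |R|=0.63164 <1
  x=-1.966: |R|=0.58006 <1
  x=-1.357: |R|=0.37958 <1
  x=-2.956: |R|=1.53917 >1
  x=-2.869: |R|=1.42346 >1
  x=-2.773: |R|=1.30281 >1
Stable set (-2.5000, 0).

z* = -2.5000.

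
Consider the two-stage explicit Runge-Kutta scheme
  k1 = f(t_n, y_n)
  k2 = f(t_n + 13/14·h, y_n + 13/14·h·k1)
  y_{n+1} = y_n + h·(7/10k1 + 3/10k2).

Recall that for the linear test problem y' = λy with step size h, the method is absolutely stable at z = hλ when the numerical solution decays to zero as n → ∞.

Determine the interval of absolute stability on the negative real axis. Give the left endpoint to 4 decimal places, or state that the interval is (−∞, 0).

z∈(-3.5897,0).

On y'=λy, z=hλ:
  k1=λy_n ⇒ h·k1=z·y_n;  k2=λ(1+13/14z)y_n ⇒ h·k2=z(1+13/14z)y_n
  y_{n+1}/y_n = 1 + 7/10z + 3/10z(1+13/14z) = 1 + z + 39/140z²
  Hence R(z) = 1 + z + 39/140z².

Boundary: |R(x)|=1, x<0.
x=-0.4: |R|=0.6446
R=1: x+39/140x²=0 ⇒ x=−140/39=-3.5897; min R=1−1/(4·39/140)=0.1026>−1
Confirm numerically:
  x=-3.132: |R|=0.60063 <1
  x=-2.324: |R|=0.18056 <1
  x=-1.877: |R|=0.10444 <1
  x=-1.802: |R|=0.10258 <1
  x=-3.911: |R|=1.35001 >1
  x=-3.639: |R|=1.04993 >1
So |R|<1 on (-3.5897, 0).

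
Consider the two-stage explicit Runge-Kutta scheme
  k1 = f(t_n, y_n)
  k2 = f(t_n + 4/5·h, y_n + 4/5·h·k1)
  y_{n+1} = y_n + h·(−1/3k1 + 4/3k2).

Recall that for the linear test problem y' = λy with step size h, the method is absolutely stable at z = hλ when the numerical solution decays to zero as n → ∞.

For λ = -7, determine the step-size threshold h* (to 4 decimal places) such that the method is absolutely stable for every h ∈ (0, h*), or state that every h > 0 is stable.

On y'=λy, z=hλ:
  k1=λy_n ⇒ h·k1=z·y_n;  k2=λ(1+4/5z)y_n ⇒ h·k2=z(1+4/5z)y_n
  y_{n+1}/y_n = 1 − 1/3z + 4/3z(1+4/5z) = 1 + z + 16/15z²
  so R(z) = 1 + z + 16/15z².

Need |R(x)|<1, x<0.
x=-0.77: |R|=0.8624
R=1: x+16/15x²=0 ⇒ x=−15/16=-0.9375; min R=1−1/(4·16/15)=0.7656>−1
Confirm numerically:
  x=-0.753: |R|=0.85181 <1
  x=-0.549: |R|=0.77249 <1
  x=-0.510: |R|=0.76744 <1
  x=-0.431: |R|=0.76715 <1
  x=-1.523: |R|=1.95116 >1
  x=-1.475: |R|=1.84567 >1
  x=-1.081: |R|=1.16547 >1
Stable set (-0.9375, 0).

(-0.9375,0); λ=-7 ⇒ h* = (15/16)/7 = 0.1339.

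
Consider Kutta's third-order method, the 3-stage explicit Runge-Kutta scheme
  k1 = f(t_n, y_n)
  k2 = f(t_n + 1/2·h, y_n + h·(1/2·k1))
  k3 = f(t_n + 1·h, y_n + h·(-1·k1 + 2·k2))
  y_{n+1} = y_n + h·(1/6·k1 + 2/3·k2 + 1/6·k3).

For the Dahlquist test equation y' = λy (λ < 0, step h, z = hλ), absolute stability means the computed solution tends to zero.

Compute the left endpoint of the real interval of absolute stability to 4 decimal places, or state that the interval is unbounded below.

With y'=λy (z=hλ):
  order 3, 3-stage ⇒ R(z)=1+z+z^2/2+z^3/6
  (e.g. R(-1.71)=-0.08132, |R|=0.08132)

Solve |R(x)|<1 on ℝ⁻.
x=-1.71: |R|=0.0813
|R(-2.31)|=0.6963 |R(-2.29)|=0.6694 |R(-0.56)|=0.5675
Bisect:
  x_lo=-2.8754 |R|=1.7037  x_hi=-0.1769 |R|=0.8378
  mid=-1.52617 |R|=0.04597 →hi
  mid=-2.20079 |R|=0.55563 →hi
  mid=-2.53810 |R|=1.04217 →lo
  mid=-2.36944 |R|=0.77942 →hi
  mid=-2.45377 |R|=0.90563 →hi
  mid=-2.49593 |R|=0.97257 →hi
  mid=-2.51701 |R|=1.00703 →lo
  mid=-2.50647 |R|=0.98972 →hi
  mid=-2.51174 |R|=0.99835 →hi
  ...
  [-2.51290,-2.51273] ⇒ x*=-2.5127
Interval (-2.5127, 0).

z* = -2.5127.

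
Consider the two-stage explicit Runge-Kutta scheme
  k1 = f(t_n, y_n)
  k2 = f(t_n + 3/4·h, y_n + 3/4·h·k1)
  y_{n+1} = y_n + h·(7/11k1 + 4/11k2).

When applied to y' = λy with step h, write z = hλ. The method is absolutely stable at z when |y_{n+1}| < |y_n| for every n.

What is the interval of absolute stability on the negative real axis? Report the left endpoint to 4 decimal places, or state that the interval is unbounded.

z∈(-3.6667,0).

On y'=λy, z=hλ:
  k1=λy_n ⇒ h·k1=z·y_n;  k2=λ(1+3/4z)y_n ⇒ h·k2=z(1+3/4z)y_n
  y_{n+1}/y_n = 1 + 7/11z + 4/11z(1+3/4z) = 1 + z + 3/11z²
  R(z) = 1 + z + 3/11z².

Find x<0 with |R(x)|<1.
x=-0.47: |R|=0.5902
R=1: x+3/11x²=0 ⇒ x=−11/3=-3.6667; min R=1−1/(4·3/11)=0.0833>−1
Confirm numerically:
  x=-2.795: |R|=0.33555 <1
  x=-2.079: |R|=0.09979 <1
  x=-1.818: |R|=0.08340 <1
  x=-1.736: |R|=0.08592 <1
  x=-4.186: |R|=1.59289 >1
  x=-4.122: |R|=1.51188 >1
  x=-4.080: |R|=1.45993 >1
Interval (-3.6667, 0).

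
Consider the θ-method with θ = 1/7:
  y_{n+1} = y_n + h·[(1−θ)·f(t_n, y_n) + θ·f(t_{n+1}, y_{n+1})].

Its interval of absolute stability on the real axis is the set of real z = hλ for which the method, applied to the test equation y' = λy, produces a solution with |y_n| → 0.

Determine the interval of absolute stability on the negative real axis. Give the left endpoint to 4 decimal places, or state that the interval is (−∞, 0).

(-2.8000, 0).

With y'=λy (z=hλ):
  y_{n+1} = y_n + z·[6/7·y_n + 1/7·y_{n+1}] ⇒ (1 − 1/7z)y_{n+1} = (1 + 6/7z)y_n
  Hence R(z) = (1 + 6/7z)/(1 − 1/7z).

Find x<0 with |R(x)|<1.
x=-1.69: |R|=0.3613
R=−1: 1+6/7x = −1+1/7x ⇒ -5/7x=2 ⇒ x=2/(-5/7)=-2.8000
Confirm numerically:
  x=-2.670: |R|=0.93278 <1
  x=-1.871: |R|=0.47638 <1
  x=-1.638: |R|=0.32739 <1
  x=-1.600: |R|=0.30233 <1
  x=-3.348: |R|=1.26479 >1
  x=-2.980: |R|=1.09018 >1
Interval (-2.8000, 0).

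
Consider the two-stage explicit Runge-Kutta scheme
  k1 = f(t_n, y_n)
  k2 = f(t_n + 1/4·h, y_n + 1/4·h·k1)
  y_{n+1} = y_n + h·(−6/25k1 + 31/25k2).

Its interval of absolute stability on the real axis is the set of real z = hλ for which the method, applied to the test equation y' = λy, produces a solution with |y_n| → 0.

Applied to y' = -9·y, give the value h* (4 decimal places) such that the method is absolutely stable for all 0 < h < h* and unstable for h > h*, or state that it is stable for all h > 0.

Set f=λy, z=hλ:
  k1=λy_n ⇒ h·k1=z·y_n;  k2=λ(1+1/4z)y_n ⇒ h·k2=z(1+1/4z)y_n
  y_{n+1}/y_n = 1 − 6/25z + 31/25z(1+1/4z) = 1 + z + 31/100z²
  R(z) = 1 + z + 31/100z².

Boundary: |R(x)|=1, x<0.
x=-1.63: |R|=0.1936
R=1: x+31/100x²=0 ⇒ x=−100/31=-3.2258; min R=1−1/(4·31/100)=0.1935>−1
Confirm numerically:
  x=-2.771: |R|=0.60932 <1
  x=-1.884: |R|=0.21633 <1
  x=-1.782: |R|=0.20241 <1
  x=-3.730: |R|=1.58300 >1
  x=-3.538: |R|=1.34241 >1
  x=-3.294: |R|=1.06964 >1
So |R|<1 on (-3.2258, 0).

(-3.2258,0); λ=-9 ⇒ h* = (100/31)/9 = 0.3584.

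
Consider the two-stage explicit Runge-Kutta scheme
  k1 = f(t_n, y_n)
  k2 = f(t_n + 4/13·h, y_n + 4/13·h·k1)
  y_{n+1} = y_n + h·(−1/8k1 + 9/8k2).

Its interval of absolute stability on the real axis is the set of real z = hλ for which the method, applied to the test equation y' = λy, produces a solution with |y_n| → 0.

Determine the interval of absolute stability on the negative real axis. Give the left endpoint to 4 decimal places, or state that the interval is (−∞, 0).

On y'=λy, z=hλ:
  k1=λy_n ⇒ h·k1=z·y_n;  k2=λ(1+4/13z)y_n ⇒ h·k2=z(1+4/13z)y_n
  y_{n+1}/y_n = 1 − 1/8z + 9/8z(1+4/13z) = 1 + z + 9/26z²
  Hence R(z) = 1 + z + 9/26z².

Find x<0 with |R(x)|<1.
x=-0.39: |R|=0.6626
R=1: x+9/26x²=0 ⇒ x=−26/9=-2.8889; min R=1−1/(4·9/26)=0.2778>−1
Confirm numerically:
  x=-2.097: |R|=0.42518 <1
  x=-1.551: |R|=0.28171 <1
  x=-1.549: |R|=0.28156 <1
  x=-3.383: |R|=1.57862 >1
  x=-3.323: |R|=1.49934 >1
  x=-2.949: |R|=1.06136 >1
Interval (-2.8889, 0).

z∈(-2.8889,0).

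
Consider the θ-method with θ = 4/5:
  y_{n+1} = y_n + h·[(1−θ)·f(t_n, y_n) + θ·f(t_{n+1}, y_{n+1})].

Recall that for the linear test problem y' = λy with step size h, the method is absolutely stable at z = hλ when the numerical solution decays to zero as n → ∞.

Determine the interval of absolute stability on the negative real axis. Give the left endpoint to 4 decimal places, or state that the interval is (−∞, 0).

On y'=λy, z=hλ:
  y_{n+1} = y_n + z·[1/5·y_n + 4/5·y_{n+1}] ⇒ (1 − 4/5z)y_{n+1} = (1 + 1/5z)y_n
  Hence R(z) = (1 + 1/5z)/(1 − 4/5z).

Boundary: |R(x)|=1, x<0.
x=-1.63: |R|=0.2925
x=-2: |R|=0.2308
x=-10: |R|=0.1111
x=-100: |R|=0.2346
θ=4/5≥1/2 ⇒ |1+1/5x|<|1−4/5x| ∀x<0 ⇒ unbounded interval.

(−∞, 0) — no finite endpoint.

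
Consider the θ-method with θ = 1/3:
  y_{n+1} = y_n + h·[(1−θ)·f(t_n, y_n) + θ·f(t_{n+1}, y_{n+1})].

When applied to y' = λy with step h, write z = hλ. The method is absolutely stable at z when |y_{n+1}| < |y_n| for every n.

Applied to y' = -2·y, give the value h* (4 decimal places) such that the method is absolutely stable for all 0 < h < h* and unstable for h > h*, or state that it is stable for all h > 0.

(-6.0000,0); λ=-2 ⇒ h* = (6)/2 = 3.0000.

Set f=λy, z=hλ:
  y_{n+1} = y_n + z·[2/3·y_n + 1/3·y_{n+1}] ⇒ (1 − 1/3z)y_{n+1} = (1 + 2/3z)y_n
  ⇒ R(z) = (1 + 2/3z)/(1 − 1/3z).

Find x<0 with |R(x)|<1.
x=-1.76: |R|=0.1092
R=−1: 1+2/3x = −1+1/3x ⇒ -1/3x=2 ⇒ x=2/(-1/3)=-6.0000
Confirm numerically:
  x=-5.570: |R|=0.94982 <1
  x=-5.074: |R|=0.88531 <1
  x=-3.270: |R|=0.56459 <1
  x=-2.828: |R|=0.45573 <1
  x=-6.493: |R|=1.05193 >1
  x=-6.450: |R|=1.04762 >1
Stable set (-6.0000, 0).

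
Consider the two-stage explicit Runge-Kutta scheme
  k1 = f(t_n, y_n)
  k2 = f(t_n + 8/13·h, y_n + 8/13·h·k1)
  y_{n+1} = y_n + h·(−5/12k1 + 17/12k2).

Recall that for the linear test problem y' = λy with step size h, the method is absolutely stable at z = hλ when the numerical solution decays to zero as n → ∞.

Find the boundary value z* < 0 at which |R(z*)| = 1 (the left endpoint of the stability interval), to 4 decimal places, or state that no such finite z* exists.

Test eqn y'=λy, z=hλ:
  k1=λy_n ⇒ h·k1=z·y_n;  k2=λ(1+8/13z)y_n ⇒ h·k2=z(1+8/13z)y_n
  y_{n+1}/y_n = 1 − 5/12z + 17/12z(1+8/13z) = 1 + z + 34/39z²
  ⇒ R(z) = 1 + z + 34/39z².

Boundary: |R(x)|=1, x<0.
x=-1.33: |R|=1.2121
R=1: x+34/39x²=0 ⇒ x=−39/34=-1.1471; min R=1−1/(4·34/39)=0.7132>−1
Confirm numerically:
  x=-1.100: |R|=0.95487 <1
  x=-1.086: |R|=0.94219 <1
  x=-0.972: |R|=0.85166 <1
  x=-1.700: |R|=1.81949 >1
  x=-1.583: |R|=1.60162 >1
So |R|<1 on (-1.1471, 0).

z* = -1.1471.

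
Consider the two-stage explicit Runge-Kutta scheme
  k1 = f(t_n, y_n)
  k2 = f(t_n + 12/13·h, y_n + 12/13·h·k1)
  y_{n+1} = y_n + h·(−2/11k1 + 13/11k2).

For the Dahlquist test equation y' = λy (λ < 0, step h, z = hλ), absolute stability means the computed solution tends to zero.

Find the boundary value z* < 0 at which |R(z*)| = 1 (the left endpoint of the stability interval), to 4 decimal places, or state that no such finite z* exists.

left endpoint -0.9167.

On y'=λy, z=hλ:
  k1=λy_n ⇒ h·k1=z·y_n;  k2=λ(1+12/13z)y_n ⇒ h·k2=z(1+12/13z)y_n
  y_{n+1}/y_n = 1 − 2/11z + 13/11z(1+12/13z) = 1 + z + 12/11z²
  so R(z) = 1 + z + 12/11z².

Find x<0 with |R(x)|<1.
x=-0.35: |R|=0.7836
R=1: x+12/11x²=0 ⇒ x=−11/12=-0.9167; min R=1−1/(4·12/11)=0.7708>−1
Confirm numerically:
  x=-0.621: |R|=0.79970 <1
  x=-0.585: |R|=0.78834 <1
  x=-0.414: |R|=0.77298 <1
  x=-1.132: |R|=1.26592 >1
  x=-0.985: |R|=1.07343 >1
So |R|<1 on (-0.9167, 0).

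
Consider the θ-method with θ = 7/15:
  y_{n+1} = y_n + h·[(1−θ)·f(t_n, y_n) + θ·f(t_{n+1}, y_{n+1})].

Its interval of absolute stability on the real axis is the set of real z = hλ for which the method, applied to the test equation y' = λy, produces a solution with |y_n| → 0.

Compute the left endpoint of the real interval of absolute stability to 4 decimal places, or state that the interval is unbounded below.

z* = -30.0000.

Test eqn y'=λy, z=hλ:
  y_{n+1} = y_n + z·[8/15·y_n + 7/15·y_{n+1}] ⇒ (1 − 7/15z)y_{n+1} = (1 + 8/15z)y_n
  Hence R(z) = (1 + 8/15z)/(1 − 7/15z).

Boundary: |R(x)|=1, x<0.
x=-1.51: |R|=0.1142
R=−1: 1+8/15x = −1+7/15x ⇒ -1/15x=2 ⇒ x=2/(-1/15)=-30.0000
Confirm numerically:
  x=-23.023: |R|=0.96039 <1
  x=-18.125: |R|=0.91630 <1
  x=-12.776: |R|=0.83507 <1
  x=-30.345: |R|=1.00152 >1
  x=-30.305: |R|=1.00134 >1
  x=-30.182: |R|=1.00080 >1
Stable set (-30.0000, 0).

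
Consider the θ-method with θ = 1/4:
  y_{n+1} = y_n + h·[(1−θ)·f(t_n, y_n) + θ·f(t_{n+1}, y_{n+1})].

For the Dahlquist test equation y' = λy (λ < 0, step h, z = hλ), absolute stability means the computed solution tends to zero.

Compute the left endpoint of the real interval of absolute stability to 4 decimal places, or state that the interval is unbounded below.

Test eqn y'=λy, z=hλ:
  y_{n+1} = y_n + z·[3/4·y_n + 1/4·y_{n+1}] ⇒ (1 − 1/4z)y_{n+1} = (1 + 3/4z)y_n
  so R(z) = (1 + 3/4z)/(1 − 1/4z).

Find x<0 with |R(x)|<1.
x=-0.44: |R|=0.6036
R=−1: 1+3/4x = −1+1/4x ⇒ -1/2x=2 ⇒ x=2/(-1/2)=-4.0000
Confirm numerically:
  x=-3.893: |R|=0.97289 <1
  x=-3.442: |R|=0.85004 <1
  x=-3.084: |R|=0.74139 <1
  x=-4.336: |R|=1.08061 >1
  x=-4.129: |R|=1.03174 >1
  x=-4.107: |R|=1.02640 >1
Stable set (-4.0000, 0).

left endpoint -4.0000.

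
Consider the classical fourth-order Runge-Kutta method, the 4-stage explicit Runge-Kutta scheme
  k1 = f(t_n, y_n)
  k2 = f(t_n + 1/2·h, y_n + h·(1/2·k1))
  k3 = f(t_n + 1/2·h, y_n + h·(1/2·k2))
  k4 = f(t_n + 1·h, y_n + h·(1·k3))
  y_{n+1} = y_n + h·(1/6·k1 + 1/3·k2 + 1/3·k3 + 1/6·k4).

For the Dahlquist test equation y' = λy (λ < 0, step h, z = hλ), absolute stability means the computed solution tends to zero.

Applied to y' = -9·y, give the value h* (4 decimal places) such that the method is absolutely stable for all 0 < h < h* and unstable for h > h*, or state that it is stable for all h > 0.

(-2.7853,0); λ=-9 ⇒ h* = 0.3095.

Set f=λy, z=hλ:
  order 4, 4-stage ⇒ R(z)=1+z+z^2/2+z^3/6+z^4/24
  (e.g. R(-1.15)=0.33065, |R|=0.33065)

Boundary: |R(x)|=1, x<0.
x=-1.15: |R|=0.3306
|R(-2.3)|=0.4832 |R(-1.87)|=0.2981 |R(-1.18)|=0.3231
Bisect:
  x_lo=-3.1464 |R|=1.6958  x_hi=-0.3420 |R|=0.7104
  mid=-1.74425 |R|=0.27818 →hi
  mid=-2.44535 |R|=0.59731 →hi
  mid=-2.79590 |R|=1.01610 →lo
  mid=-2.62062 |R|=0.77882 →hi
  mid=-2.70826 |R|=0.88993 →hi
  mid=-2.75208 |R|=0.95107 →hi
  mid=-2.77399 |R|=0.98309 →hi
  mid=-2.78494 |R|=0.99947 →hi
  mid=-2.79042 |R|=1.00776 →lo
  ...
  [-2.78546,-2.78528] ⇒ x*=-2.7853
Stable set (-2.7853, 0).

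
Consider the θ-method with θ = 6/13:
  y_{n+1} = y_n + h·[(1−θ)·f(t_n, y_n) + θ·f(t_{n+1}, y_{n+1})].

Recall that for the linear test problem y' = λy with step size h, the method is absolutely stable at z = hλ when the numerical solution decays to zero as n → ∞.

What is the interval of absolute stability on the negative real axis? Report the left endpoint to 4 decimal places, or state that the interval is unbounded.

(-26.0000, 0).

Test eqn y'=λy, z=hλ:
  y_{n+1} = y_n + z·[7/13·y_n + 6/13·y_{n+1}] ⇒ (1 − 6/13z)y_{n+1} = (1 + 7/13z)y_n
  so R(z) = (1 + 7/13z)/(1 − 6/13z).

Find x<0 with |R(x)|<1.
x=-0.93: |R|=0.3493
R=−1: 1+7/13x = −1+6/13x ⇒ -1/13x=2 ⇒ x=2/(-1/13)=-26.0000
Confirm numerically:
  x=-21.157: |R|=0.96539 <1
  x=-18.662: |R|=0.94128 <1
  x=-14.121: |R|=0.87845 <1
  x=-26.597: |R|=1.00346 >1
  x=-26.452: |R|=1.00263 >1
Stable set (-26.0000, 0).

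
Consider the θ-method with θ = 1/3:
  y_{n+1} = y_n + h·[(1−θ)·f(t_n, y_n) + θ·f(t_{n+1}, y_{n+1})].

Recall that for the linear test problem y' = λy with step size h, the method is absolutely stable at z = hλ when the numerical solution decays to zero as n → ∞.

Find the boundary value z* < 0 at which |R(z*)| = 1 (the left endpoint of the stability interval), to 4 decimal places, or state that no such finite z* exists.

z* = -6.0000.

Set f=λy, z=hλ:
  y_{n+1} = y_n + z·[2/3·y_n + 1/3·y_{n+1}] ⇒ (1 − 1/3z)y_{n+1} = (1 + 2/3z)y_n
  so R(z) = (1 + 2/3z)/(1 − 1/3z).

Find x<0 with |R(x)|<1.
x=-0.39: |R|=0.6549
R=−1: 1+2/3x = −1+1/3x ⇒ -1/3x=2 ⇒ x=2/(-1/3)=-6.0000
Confirm numerically:
  x=-4.710: |R|=0.83268 <1
  x=-4.632: |R|=0.82075 <1
  x=-3.619: |R|=0.64028 <1
  x=-3.563: |R|=0.62868 <1
  x=-6.558: |R|=1.05838 >1
  x=-6.427: |R|=1.04530 >1
  x=-6.033: |R|=1.00365 >1
Stable set (-6.0000, 0).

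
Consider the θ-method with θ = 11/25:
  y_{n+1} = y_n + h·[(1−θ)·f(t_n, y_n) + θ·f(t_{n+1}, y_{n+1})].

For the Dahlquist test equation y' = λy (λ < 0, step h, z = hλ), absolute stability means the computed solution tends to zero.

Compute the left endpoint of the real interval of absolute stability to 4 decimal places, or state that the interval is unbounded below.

left endpoint -16.6667.

On y'=λy, z=hλ:
  y_{n+1} = y_n + z·[14/25·y_n + 11/25·y_{n+1}] ⇒ (1 − 11/25z)y_{n+1} = (1 + 14/25z)y_n
  R(z) = (1 + 14/25z)/(1 − 11/25z).

Solve |R(x)|<1 on ℝ⁻.
x=-0.97: |R|=0.3202
R=−1: 1+14/25x = −1+11/25x ⇒ -3/25x=2 ⇒ x=2/(-3/25)=-16.6667
Confirm numerically:
  x=-16.027: |R|=0.99047 <1
  x=-12.541: |R|=0.92404 <1
  x=-11.239: |R|=0.89045 <1
  x=-6.841: |R|=0.70597 <1
  x=-17.183: |R|=1.00724 >1
  x=-16.979: |R|=1.00442 >1
  x=-16.788: |R|=1.00174 >1
Stable set (-16.6667, 0).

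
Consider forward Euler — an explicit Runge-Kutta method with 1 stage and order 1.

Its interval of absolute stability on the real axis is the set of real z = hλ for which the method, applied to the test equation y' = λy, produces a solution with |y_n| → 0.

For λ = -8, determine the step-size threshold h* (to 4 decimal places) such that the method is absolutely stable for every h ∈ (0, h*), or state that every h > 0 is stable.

Set f=λy, z=hλ:
  order 1, 1-stage ⇒ R(z)=1+z
  (e.g. R(-0.69)=0.31000, |R|=0.31000)

Boundary: |R(x)|=1, x<0.
x=-0.69: |R|=0.3100
|R(-2.4)|=1.4000 |R(-1.8)|=0.8000 |R(-1.73)|=0.7300
Bisect:
  x_lo=-2.3221 |R|=1.3221  x_hi=-0.1270 |R|=0.8730
  mid=-1.22455 |R|=0.22455 →hi
  mid=-1.77331 |R|=0.77331 →hi
  mid=-2.04769 |R|=1.04769 →lo
  mid=-1.91050 |R|=0.91050 →hi
  mid=-1.97910 |R|=0.97910 →hi
  mid=-2.01340 |R|=1.01340 →lo
  mid=-1.99625 |R|=0.99625 →hi
  mid=-2.00482 |R|=1.00482 →lo
  ...
  [-2.00013,-2.00000] ⇒ x*=-2.0000
Stable set (-2.0000, 0).

(-2.0000,0); λ=-8 ⇒ h* = 0.2500.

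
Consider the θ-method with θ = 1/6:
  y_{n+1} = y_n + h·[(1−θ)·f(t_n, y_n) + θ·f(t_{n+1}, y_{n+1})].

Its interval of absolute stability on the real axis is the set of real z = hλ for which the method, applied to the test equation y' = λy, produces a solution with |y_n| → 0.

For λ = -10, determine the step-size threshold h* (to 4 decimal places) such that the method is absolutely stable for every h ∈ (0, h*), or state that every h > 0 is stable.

Test eqn y'=λy, z=hλ:
  y_{n+1} = y_n + z·[5/6·y_n + 1/6·y_{n+1}] ⇒ (1 − 1/6z)y_{n+1} = (1 + 5/6z)y_n
  ⇒ R(z) = (1 + 5/6z)/(1 − 1/6z).

Solve |R(x)|<1 on ℝ⁻.
x=-1.2: |R|=0.0000
R=−1: 1+5/6x = −1+1/6x ⇒ -2/3x=2 ⇒ x=2/(-2/3)=-3.0000
Confirm numerically:
  x=-2.427: |R|=0.72802 <1
  x=-2.267: |R|=0.64534 <1
  x=-1.500: |R|=0.20000 <1
  x=-1.497: |R|=0.19808 <1
  x=-3.581: |R|=1.24256 >1
  x=-3.179: |R|=1.07800 >1
  x=-3.127: |R|=1.05566 >1
So |R|<1 on (-3.0000, 0).

(-3.0000,0); λ=-10 ⇒ h* = (3)/10 = 0.3000.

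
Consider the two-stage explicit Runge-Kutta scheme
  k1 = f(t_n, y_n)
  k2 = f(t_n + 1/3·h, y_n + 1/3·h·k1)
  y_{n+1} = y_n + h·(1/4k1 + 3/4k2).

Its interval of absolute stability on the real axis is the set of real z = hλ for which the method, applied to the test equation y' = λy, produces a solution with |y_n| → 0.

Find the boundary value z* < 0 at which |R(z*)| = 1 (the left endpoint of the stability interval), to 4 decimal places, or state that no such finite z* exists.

left endpoint -4.0000.

With y'=λy (z=hλ):
  k1=λy_n ⇒ h·k1=z·y_n;  k2=λ(1+1/3z)y_n ⇒ h·k2=z(1+1/3z)y_n
  y_{n+1}/y_n = 1 + 1/4z + 3/4z(1+1/3z) = 1 + z + 1/4z²
  R(z) = 1 + z + 1/4z².

Solve |R(x)|<1 on ℝ⁻.
x=-1.45: |R|=0.0756
R=1: x+1/4x²=0 ⇒ x=−4=-4.0000; min R=1−1/(4·1/4)=0.0000>−1
Confirm numerically:
  x=-3.952: |R|=0.95258 <1
  x=-1.909: |R|=0.00207 <1
  x=-1.665: |R|=0.02806 <1
  x=-4.236: |R|=1.24992 >1
  x=-4.026: |R|=1.02617 >1
So |R|<1 on (-4.0000, 0).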